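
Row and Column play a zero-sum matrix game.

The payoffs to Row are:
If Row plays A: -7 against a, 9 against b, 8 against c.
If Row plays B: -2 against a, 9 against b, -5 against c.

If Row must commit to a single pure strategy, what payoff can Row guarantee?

-5

The worst-case payoff for each row is A: -7, B: -5.
The best of these is -5.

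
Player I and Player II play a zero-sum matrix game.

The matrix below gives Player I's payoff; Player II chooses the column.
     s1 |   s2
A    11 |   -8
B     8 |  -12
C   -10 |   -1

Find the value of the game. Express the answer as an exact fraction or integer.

-13/4

Row B is strictly dominated by row A, so Player I never plays it.
The remaining 2×2 game on (A, C) × (s1, s2) has no saddle point. Let Player I play A with probability p; indifference gives 11p − 10(1−p) = −8p − (1−p), so p = 9/28.
Similarly Player II's optimal q on s1 is 1/4, and the value is 11·(1/4) + (-8)·(3/4) = -13/4.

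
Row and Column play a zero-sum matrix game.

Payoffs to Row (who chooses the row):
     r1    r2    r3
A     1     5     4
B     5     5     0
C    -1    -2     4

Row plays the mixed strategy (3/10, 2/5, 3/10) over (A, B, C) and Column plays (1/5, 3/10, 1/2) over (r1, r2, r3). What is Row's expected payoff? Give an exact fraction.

Against (1/5, 3/10, 1/2), each row's expected payoff is A: 37/10; B: 5/2; C: 6/5.
Taking the (3/10, 2/5, 3/10)-weighted average: (3/10)·(37/10) + (2/5)·(5/2) + (3/10)·(6/5) = 247/100.

247/100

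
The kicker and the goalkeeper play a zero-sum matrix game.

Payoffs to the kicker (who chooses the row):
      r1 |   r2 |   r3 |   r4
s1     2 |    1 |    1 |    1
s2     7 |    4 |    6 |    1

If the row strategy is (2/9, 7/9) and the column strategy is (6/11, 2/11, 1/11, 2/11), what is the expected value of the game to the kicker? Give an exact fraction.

40/9

Against (6/11, 2/11, 1/11, 2/11), each row's expected payoff is s1: 17/11; s2: 58/11.
Taking the (2/9, 7/9)-weighted average: (2/9)·(17/11) + (7/9)·(58/11) = 40/9.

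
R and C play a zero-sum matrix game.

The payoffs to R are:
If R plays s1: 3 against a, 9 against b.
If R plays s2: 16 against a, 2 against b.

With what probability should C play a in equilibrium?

7/20

Row minima are 3 and 2, so R's maximin is 3; column maxima are 16 and 9, so C's minimax is 9. These differ, so the equilibrium is in mixed strategies.
Let C play a with probability q. R is indifferent when 3q + 9(1−q) = 16q + 2(1−q), giving q = 7/20.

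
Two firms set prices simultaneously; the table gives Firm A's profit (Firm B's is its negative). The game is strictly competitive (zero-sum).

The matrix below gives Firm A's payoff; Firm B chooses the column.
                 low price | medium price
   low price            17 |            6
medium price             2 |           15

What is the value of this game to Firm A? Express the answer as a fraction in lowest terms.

81/8

Row minima are 6 and 2, so Firm A's maximin is 6; column maxima are 17 and 15, so Firm B's minimax is 15. These differ, so the equilibrium is in mixed strategies.
Let Firm A play low price with probability p. Firm B is indifferent when 17p + 2(1−p) = 6p + 15(1−p), giving p = 13/24.
Let Firm B play low price with probability q. Firm A is indifferent when 17q + 6(1−q) = 2q + 15(1−q), giving q = 3/8.
The value is 17·(3/8) + (6)·(5/8) = 81/8.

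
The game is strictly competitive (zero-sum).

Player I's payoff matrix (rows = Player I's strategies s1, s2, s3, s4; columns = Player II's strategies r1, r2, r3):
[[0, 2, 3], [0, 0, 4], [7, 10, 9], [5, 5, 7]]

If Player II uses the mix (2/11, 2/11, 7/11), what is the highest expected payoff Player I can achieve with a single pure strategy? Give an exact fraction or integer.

97/11

s1: (0)·(2/11) + (2)·(2/11) + (3)·(7/11) = 25/11.
s2: (0)·(2/11) + (0)·(2/11) + (4)·(7/11) = 28/11.
s3: (7)·(2/11) + (10)·(2/11) + (9)·(7/11) = 97/11.
s4: (5)·(2/11) + (5)·(2/11) + (7)·(7/11) = 69/11.
The best pure response is s3 with expected payoff 97/11.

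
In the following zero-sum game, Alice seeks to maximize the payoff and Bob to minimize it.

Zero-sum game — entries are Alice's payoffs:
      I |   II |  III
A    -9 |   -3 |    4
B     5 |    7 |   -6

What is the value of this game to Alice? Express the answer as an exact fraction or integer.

Column II is strictly dominated by I for Bob (it gives Alice more in every row).
The remaining 2×2 game on (A, B) × (I, III) has no saddle point. Let Alice play A with probability p; indifference gives −9p + 5(1−p) = 4p − 6(1−p), so p = 11/24.
Similarly Bob's optimal q on I is 5/12, and the value is -9·(5/12) + (4)·(7/12) = -17/12.

-17/12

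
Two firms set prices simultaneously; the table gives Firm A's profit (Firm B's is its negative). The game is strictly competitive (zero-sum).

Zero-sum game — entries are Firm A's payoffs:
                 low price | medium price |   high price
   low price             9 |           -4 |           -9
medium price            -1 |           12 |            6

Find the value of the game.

Column medium price is strictly dominated by high price for Firm B (it gives Firm A more in every row).
The remaining 2×2 game on (low price, medium price) × (low price, high price) has no saddle point. Let Firm A play low price with probability p; indifference gives 9p − (1−p) = −9p + 6(1−p), so p = 7/25.
Similarly Firm B's optimal q on low price is 3/5, and the value is 9·(3/5) + (-9)·(2/5) = 9/5.

9/5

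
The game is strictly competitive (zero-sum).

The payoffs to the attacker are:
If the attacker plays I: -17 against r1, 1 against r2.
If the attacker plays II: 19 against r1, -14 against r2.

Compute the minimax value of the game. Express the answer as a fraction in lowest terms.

-73/17

Row minima are -17 and -14, so the attacker's maximin is -14; column maxima are 19 and 1, so the defender's minimax is 1. These differ, so the equilibrium is in mixed strategies.
Let the attacker play I with probability p. The defender is indifferent when −17p + 19(1−p) = p − 14(1−p), giving p = 11/17.
Let the defender play r1 with probability q. The attacker is indifferent when −17q + (1−q) = 19q − 14(1−q), giving q = 5/17.
The value is -17·(5/17) + (1)·(12/17) = -73/17.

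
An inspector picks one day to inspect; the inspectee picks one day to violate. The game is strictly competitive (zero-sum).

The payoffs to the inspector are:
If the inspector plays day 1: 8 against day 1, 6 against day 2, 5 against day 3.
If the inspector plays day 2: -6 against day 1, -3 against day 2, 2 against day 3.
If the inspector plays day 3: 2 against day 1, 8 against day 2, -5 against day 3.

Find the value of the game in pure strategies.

5

Row minima: 5, -6, -5 → the inspector's maximin is 5.
Column maxima: 8, 8, 5 → the inspectee's minimax is 5.
They coincide at (day 1, day 3), so the value is 5.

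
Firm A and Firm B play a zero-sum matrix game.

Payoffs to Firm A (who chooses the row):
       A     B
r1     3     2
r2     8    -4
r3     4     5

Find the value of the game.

Row r1 is strictly dominated by row r3, so Firm A never plays it.
The remaining 2×2 game on (r2, r3) × (A, B) has no saddle point. Let Firm A play r2 with probability p; indifference gives 8p + 4(1−p) = −4p + 5(1−p), so p = 1/13.
Similarly Firm B's optimal q on A is 9/13, and the value is 8·(9/13) + (-4)·(4/13) = 56/13.

56/13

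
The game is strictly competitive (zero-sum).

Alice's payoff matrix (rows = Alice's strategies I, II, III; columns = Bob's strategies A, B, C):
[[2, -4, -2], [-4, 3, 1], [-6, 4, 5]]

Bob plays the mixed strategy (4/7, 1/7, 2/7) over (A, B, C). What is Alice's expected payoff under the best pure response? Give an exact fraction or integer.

I: (2)·(4/7) + (-4)·(1/7) + (-2)·(2/7) = 0.
II: (-4)·(4/7) + (3)·(1/7) + (1)·(2/7) = -11/7.
III: (-6)·(4/7) + (4)·(1/7) + (5)·(2/7) = -10/7.
The best pure response is I with expected payoff 0.

0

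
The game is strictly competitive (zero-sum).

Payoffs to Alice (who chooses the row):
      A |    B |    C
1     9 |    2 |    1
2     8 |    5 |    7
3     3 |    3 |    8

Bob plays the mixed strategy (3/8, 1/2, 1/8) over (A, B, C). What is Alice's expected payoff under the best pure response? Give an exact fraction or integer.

1: (9)·(3/8) + (2)·(1/2) + (1)·(1/8) = 9/2.
2: (8)·(3/8) + (5)·(1/2) + (7)·(1/8) = 51/8.
3: (3)·(3/8) + (3)·(1/2) + (8)·(1/8) = 29/8.
The best pure response is 2 with expected payoff 51/8.

51/8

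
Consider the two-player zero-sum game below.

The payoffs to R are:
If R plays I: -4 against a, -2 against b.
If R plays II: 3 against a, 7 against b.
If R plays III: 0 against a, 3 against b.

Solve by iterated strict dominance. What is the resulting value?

3

Column b is strictly dominated by a for C (-4<-2, 3<7, 0<3); eliminate b.
Row I is strictly dominated by row II (3>-4); eliminate I.
Row III is strictly dominated by row II (3>0); eliminate III.
Only (II, a) remains, with payoff 3.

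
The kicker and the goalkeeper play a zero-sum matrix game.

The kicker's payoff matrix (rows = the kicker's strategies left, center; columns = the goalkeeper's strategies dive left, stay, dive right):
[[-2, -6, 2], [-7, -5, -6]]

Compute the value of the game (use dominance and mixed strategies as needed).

Column dive right is strictly dominated by dive left for the goalkeeper (it gives the kicker more in every row).
The remaining 2×2 game on (left, center) × (dive left, stay) has no saddle point. Let the kicker play left with probability p; indifference gives −2p − 7(1−p) = −6p − 5(1−p), so p = 1/3.
Similarly the goalkeeper's optimal q on dive left is 1/6, and the value is -2·(1/6) + (-6)·(5/6) = -16/3.

-16/3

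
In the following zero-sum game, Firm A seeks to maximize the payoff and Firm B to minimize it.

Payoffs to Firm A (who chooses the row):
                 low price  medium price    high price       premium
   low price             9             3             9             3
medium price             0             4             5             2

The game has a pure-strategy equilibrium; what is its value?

Row minima: 3, 0 → Firm A's maximin is 3.
Column maxima: 9, 4, 9, 3 → Firm B's minimax is 3.
They coincide at (low price, premium), so the value is 3.

3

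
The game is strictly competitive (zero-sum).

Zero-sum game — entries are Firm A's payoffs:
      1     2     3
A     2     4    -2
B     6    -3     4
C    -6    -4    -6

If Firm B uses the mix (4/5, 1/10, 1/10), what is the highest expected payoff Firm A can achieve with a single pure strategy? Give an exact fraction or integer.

49/10

A: (2)·(4/5) + (4)·(1/10) + (-2)·(1/10) = 9/5.
B: (6)·(4/5) + (-3)·(1/10) + (4)·(1/10) = 49/10.
C: (-6)·(4/5) + (-4)·(1/10) + (-6)·(1/10) = -29/5.
The best pure response is B with expected payoff 49/10.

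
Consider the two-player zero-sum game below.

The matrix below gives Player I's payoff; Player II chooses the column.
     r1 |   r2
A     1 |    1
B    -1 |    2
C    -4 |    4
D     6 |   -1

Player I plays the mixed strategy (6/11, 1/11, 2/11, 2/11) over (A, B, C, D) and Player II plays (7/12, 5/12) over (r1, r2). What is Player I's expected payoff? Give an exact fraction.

133/132

Against (7/12, 5/12), each row's expected payoff is A: 1; B: 1/4; C: -2/3; D: 37/12.
Taking the (6/11, 1/11, 2/11, 2/11)-weighted average: (6/11)·(1) + (1/11)·(1/4) + (2/11)·(-2/3) + (2/11)·(37/12) = 133/132.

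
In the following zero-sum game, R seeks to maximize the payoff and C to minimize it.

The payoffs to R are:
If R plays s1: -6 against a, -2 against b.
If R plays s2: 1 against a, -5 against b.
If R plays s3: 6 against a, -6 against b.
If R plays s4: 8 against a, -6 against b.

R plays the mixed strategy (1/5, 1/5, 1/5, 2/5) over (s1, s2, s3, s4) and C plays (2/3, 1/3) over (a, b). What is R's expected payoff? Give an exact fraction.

3/5

Against (2/3, 1/3), each row's expected payoff is s1: -14/3; s2: -1; s3: 2; s4: 10/3.
Taking the (1/5, 1/5, 1/5, 2/5)-weighted average: (1/5)·(-14/3) + (1/5)·(-1) + (1/5)·(2) + (2/5)·(10/3) = 3/5.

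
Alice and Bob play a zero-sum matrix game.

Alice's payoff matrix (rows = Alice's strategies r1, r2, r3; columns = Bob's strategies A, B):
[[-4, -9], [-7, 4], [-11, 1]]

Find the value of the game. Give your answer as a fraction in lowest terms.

Row r3 is strictly dominated by row r2, so Alice never plays it.
The remaining 2×2 game on (r1, r2) × (A, B) has no saddle point. Let Alice play r1 with probability p; indifference gives −4p − 7(1−p) = −9p + 4(1−p), so p = 11/16.
Similarly Bob's optimal q on A is 13/16, and the value is -4·(13/16) + (-9)·(3/16) = -79/16.

-79/16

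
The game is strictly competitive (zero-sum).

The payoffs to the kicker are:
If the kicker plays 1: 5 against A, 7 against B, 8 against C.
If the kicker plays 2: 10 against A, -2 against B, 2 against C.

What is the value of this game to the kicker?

Column C is strictly dominated by B for the goalkeeper (it gives the kicker more in every row).
The remaining 2×2 game on (1, 2) × (A, B) has no saddle point. Let the kicker play 1 with probability p; indifference gives 5p + 10(1−p) = 7p − 2(1−p), so p = 6/7.
Similarly the goalkeeper's optimal q on A is 9/14, and the value is 5·(9/14) + (7)·(5/14) = 40/7.

40/7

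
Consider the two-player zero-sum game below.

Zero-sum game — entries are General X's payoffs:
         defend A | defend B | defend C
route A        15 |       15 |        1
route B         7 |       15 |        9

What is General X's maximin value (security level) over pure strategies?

The worst-case payoff for each row is route A: 1, route B: 7.
The best of these is 7.

7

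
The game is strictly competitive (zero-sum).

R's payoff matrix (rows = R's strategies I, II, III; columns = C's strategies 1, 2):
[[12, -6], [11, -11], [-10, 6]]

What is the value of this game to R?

Row II is strictly dominated by row I, so R never plays it.
The remaining 2×2 game on (I, III) × (1, 2) has no saddle point. Let R play I with probability p; indifference gives 12p − 10(1−p) = −6p + 6(1−p), so p = 8/17.
Similarly C's optimal q on 1 is 6/17, and the value is 12·(6/17) + (-6)·(11/17) = 6/17.

6/17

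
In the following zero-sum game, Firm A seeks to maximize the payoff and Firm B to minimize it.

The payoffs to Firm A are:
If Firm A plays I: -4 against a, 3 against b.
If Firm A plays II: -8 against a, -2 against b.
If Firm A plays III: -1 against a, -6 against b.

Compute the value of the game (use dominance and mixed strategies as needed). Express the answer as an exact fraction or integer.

-9/4

Row II is strictly dominated by row I, so Firm A never plays it.
The remaining 2×2 game on (I, III) × (a, b) has no saddle point. Let Firm A play I with probability p; indifference gives −4p − (1−p) = 3p − 6(1−p), so p = 5/12.
Similarly Firm B's optimal q on a is 3/4, and the value is -4·(3/4) + (3)·(1/4) = -9/4.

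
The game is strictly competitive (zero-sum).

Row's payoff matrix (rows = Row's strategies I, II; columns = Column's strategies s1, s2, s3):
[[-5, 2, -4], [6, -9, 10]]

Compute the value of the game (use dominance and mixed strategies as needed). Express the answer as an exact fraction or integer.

Column s3 is strictly dominated by s1 for Column (it gives Row more in every row).
The remaining 2×2 game on (I, II) × (s1, s2) has no saddle point. Let Row play I with probability p; indifference gives −5p + 6(1−p) = 2p − 9(1−p), so p = 15/22.
Similarly Column's optimal q on s1 is 1/2, and the value is -5·(1/2) + (2)·(1/2) = -3/2.

-3/2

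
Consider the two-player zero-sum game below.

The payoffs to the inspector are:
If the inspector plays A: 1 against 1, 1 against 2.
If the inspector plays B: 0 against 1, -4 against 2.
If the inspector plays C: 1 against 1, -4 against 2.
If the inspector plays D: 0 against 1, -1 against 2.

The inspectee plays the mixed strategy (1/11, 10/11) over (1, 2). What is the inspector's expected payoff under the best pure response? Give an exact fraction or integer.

1

A: (1)·(1/11) + (1)·(10/11) = 1.
B: (0)·(1/11) + (-4)·(10/11) = -40/11.
C: (1)·(1/11) + (-4)·(10/11) = -39/11.
D: (0)·(1/11) + (-1)·(10/11) = -10/11.
The best pure response is A with expected payoff 1.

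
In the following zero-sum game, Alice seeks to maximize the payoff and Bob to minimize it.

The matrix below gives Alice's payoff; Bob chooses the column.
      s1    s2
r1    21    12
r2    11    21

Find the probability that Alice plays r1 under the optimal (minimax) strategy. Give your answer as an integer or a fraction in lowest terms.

10/19

Row minima are 12 and 11, so Alice's maximin is 12; column maxima are 21 and 21, so Bob's minimax is 21. These differ, so the equilibrium is in mixed strategies.
Let Alice play r1 with probability p. Bob is indifferent when 21p + 11(1−p) = 12p + 21(1−p), giving p = 10/19.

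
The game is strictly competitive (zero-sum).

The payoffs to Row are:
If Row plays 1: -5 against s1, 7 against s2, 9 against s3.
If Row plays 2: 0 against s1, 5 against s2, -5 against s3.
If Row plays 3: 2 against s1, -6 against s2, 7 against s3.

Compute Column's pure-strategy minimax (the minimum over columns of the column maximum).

2

The worst case (largest entry) in each column is s1: 2, s2: 7, s3: 9.
The best (smallest) of these is 2.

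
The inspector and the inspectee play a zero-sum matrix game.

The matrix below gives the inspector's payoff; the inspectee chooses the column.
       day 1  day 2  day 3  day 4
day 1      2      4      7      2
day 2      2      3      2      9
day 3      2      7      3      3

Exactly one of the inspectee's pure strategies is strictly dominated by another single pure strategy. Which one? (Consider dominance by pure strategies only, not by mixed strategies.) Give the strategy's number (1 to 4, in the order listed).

2

The inspectee prefers columns that give the inspector less. Compare day 2 with day 1: 2 < 4, 2 < 3, 2 < 7.
So day 1 strictly dominates day 2 for the inspectee; day 2 is strictly dominated.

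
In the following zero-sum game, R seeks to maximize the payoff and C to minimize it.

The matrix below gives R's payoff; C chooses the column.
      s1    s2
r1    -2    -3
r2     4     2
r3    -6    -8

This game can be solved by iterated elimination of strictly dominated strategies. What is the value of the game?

Row r1 is strictly dominated by row r2 (4>-2, 2>-3); eliminate r1.
Row r3 is strictly dominated by row r2 (4>-6, 2>-8); eliminate r3.
Column s1 is strictly dominated by s2 for C (2<4); eliminate s1.
Only (r2, s2) remains, with payoff 2.

2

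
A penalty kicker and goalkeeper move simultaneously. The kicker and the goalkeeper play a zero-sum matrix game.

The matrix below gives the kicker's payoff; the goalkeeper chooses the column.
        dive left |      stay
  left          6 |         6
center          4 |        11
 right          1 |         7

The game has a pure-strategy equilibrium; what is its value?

Row minima: 6, 4, 1 → the kicker's maximin is 6.
Column maxima: 6, 11 → the goalkeeper's minimax is 6.
They coincide at (left, dive left), so the value is 6.

6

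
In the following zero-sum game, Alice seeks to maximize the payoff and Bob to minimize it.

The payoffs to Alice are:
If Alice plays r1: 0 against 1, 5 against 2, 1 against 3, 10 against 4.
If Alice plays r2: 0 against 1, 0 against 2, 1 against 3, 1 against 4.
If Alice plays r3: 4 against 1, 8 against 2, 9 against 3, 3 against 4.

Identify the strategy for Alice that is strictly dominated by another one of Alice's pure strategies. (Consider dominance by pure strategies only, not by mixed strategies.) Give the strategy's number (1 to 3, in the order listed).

Compare r2 with r3: 4 > 0, 8 > 0, 9 > 1, 3 > 1.
So r3 strictly dominates r2 for Alice; r2 is strictly dominated.

2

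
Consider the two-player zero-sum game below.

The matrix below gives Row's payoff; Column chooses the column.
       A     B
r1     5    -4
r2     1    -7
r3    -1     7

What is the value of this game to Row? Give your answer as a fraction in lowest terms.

31/17

Row r2 is strictly dominated by row r1, so Row never plays it.
The remaining 2×2 game on (r1, r3) × (A, B) has no saddle point. Let Row play r1 with probability p; indifference gives 5p − (1−p) = −4p + 7(1−p), so p = 8/17.
Similarly Column's optimal q on A is 11/17, and the value is 5·(11/17) + (-4)·(6/17) = 31/17.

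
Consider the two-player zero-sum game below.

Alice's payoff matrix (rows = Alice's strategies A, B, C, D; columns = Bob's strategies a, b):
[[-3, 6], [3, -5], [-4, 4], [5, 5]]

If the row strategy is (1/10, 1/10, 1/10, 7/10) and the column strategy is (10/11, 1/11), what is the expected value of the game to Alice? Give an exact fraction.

Against (10/11, 1/11), each row's expected payoff is A: -24/11; B: 25/11; C: -36/11; D: 5.
Taking the (1/10, 1/10, 1/10, 7/10)-weighted average: (1/10)·(-24/11) + (1/10)·(25/11) + (1/10)·(-36/11) + (7/10)·(5) = 35/11.

35/11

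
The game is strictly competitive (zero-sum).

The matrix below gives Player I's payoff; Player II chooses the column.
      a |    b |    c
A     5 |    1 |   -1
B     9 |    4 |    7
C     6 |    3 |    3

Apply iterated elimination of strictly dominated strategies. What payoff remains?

4

Row A is strictly dominated by row B (9>5, 4>1, 7>-1); eliminate A.
Row C is strictly dominated by row B (9>6, 4>3, 7>3); eliminate C.
Column c is strictly dominated by b for Player II (4<7); eliminate c.
Column a is strictly dominated by b for Player II (4<9); eliminate a.
Only (B, b) remains, with payoff 4.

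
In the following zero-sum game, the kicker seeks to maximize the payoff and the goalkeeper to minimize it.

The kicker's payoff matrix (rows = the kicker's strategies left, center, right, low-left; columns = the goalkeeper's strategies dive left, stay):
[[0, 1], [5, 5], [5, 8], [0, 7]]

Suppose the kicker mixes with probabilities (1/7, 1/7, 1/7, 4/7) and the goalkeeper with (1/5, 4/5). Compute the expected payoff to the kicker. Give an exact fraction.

178/35

Against (1/5, 4/5), each row's expected payoff is left: 4/5; center: 5; right: 37/5; low-left: 28/5.
Taking the (1/7, 1/7, 1/7, 4/7)-weighted average: (1/7)·(4/5) + (1/7)·(5) + (1/7)·(37/5) + (4/7)·(28/5) = 178/35.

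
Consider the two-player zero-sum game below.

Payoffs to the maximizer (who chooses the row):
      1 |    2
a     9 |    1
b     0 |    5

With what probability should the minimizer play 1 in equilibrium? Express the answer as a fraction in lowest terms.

Row minima are 1 and 0, so the maximizer's maximin is 1; column maxima are 9 and 5, so the minimizer's minimax is 5. These differ, so the equilibrium is in mixed strategies.
Let the minimizer play 1 with probability q. The maximizer is indifferent when 9q + (1−q) = 5(1−q), giving q = 4/13.

4/13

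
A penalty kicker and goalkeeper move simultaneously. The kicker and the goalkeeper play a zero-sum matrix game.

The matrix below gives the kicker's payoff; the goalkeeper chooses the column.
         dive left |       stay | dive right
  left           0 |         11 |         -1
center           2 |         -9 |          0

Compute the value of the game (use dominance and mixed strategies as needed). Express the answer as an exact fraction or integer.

-3/7

Column dive left is strictly dominated by dive right for the goalkeeper (it gives the kicker more in every row).
The remaining 2×2 game on (left, center) × (stay, dive right) has no saddle point. Let the kicker play left with probability p; indifference gives 11p − 9(1−p) = −p, so p = 3/7.
Similarly the goalkeeper's optimal q on stay is 1/21, and the value is 11·(1/21) + (-1)·(20/21) = -3/7.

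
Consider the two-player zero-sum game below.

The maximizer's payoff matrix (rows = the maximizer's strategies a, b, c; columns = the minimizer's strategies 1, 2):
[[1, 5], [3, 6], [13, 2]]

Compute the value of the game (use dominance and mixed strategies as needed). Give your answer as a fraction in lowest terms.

Row a is strictly dominated by row b, so the maximizer never plays it.
The remaining 2×2 game on (b, c) × (1, 2) has no saddle point. Let the maximizer play b with probability p; indifference gives 3p + 13(1−p) = 6p + 2(1−p), so p = 11/14.
Similarly the minimizer's optimal q on 1 is 2/7, and the value is 3·(2/7) + (6)·(5/7) = 36/7.

36/7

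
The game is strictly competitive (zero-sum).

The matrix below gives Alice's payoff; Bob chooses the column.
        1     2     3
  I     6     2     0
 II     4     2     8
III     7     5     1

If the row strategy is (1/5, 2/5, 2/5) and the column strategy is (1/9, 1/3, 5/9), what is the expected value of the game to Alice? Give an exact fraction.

Against (1/9, 1/3, 5/9), each row's expected payoff is I: 4/3; II: 50/9; III: 3.
Taking the (1/5, 2/5, 2/5)-weighted average: (1/5)·(4/3) + (2/5)·(50/9) + (2/5)·(3) = 166/45.

166/45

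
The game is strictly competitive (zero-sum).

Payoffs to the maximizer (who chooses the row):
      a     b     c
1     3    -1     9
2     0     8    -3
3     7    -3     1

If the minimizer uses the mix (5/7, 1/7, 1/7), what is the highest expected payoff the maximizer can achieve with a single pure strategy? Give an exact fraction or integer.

1: (3)·(5/7) + (-1)·(1/7) + (9)·(1/7) = 23/7.
2: (0)·(5/7) + (8)·(1/7) + (-3)·(1/7) = 5/7.
3: (7)·(5/7) + (-3)·(1/7) + (1)·(1/7) = 33/7.
The best pure response is 3 with expected payoff 33/7.

33/7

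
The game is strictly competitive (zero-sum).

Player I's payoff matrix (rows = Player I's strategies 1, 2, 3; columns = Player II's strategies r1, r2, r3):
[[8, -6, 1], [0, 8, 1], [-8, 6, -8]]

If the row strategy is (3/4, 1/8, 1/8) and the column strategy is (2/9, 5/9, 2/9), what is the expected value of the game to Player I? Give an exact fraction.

Against (2/9, 5/9, 2/9), each row's expected payoff is 1: -4/3; 2: 14/3; 3: -2/9.
Taking the (3/4, 1/8, 1/8)-weighted average: (3/4)·(-4/3) + (1/8)·(14/3) + (1/8)·(-2/9) = -4/9.

-4/9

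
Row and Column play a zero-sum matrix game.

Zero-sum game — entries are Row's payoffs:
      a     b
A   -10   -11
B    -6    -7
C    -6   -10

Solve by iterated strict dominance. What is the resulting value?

Row A is strictly dominated by row B (-6>-10, -7>-11); eliminate A.
Column a is strictly dominated by b for Column (-7<-6, -10<-6); eliminate a.
Row C is strictly dominated by row B (-7>-10); eliminate C.
Only (B, b) remains, with payoff -7.

-7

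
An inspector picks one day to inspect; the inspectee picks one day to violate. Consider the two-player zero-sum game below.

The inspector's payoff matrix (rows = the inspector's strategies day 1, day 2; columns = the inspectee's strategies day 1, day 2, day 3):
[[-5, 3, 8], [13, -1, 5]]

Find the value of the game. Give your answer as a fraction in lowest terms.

17/11

Column day 3 is strictly dominated by day 2 for the inspectee (it gives the inspector more in every row).
The remaining 2×2 game on (day 1, day 2) × (day 1, day 2) has no saddle point. Let the inspector play day 1 with probability p; indifference gives −5p + 13(1−p) = 3p − (1−p), so p = 7/11.
Similarly the inspectee's optimal q on day 1 is 2/11, and the value is -5·(2/11) + (3)·(9/11) = 17/11.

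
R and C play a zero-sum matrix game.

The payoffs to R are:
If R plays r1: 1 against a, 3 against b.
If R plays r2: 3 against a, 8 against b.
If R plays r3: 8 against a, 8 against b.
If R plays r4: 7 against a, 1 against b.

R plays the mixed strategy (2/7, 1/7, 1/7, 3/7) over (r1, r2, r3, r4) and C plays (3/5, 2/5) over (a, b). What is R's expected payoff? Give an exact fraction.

152/35

Against (3/5, 2/5), each row's expected payoff is r1: 9/5; r2: 5; r3: 8; r4: 23/5.
Taking the (2/7, 1/7, 1/7, 3/7)-weighted average: (2/7)·(9/5) + (1/7)·(5) + (1/7)·(8) + (3/7)·(23/5) = 152/35.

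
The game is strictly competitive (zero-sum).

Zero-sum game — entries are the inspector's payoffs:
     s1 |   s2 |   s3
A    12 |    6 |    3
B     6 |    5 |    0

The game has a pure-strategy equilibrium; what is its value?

Row minima: 3, 0 → the inspector's maximin is 3.
Column maxima: 12, 6, 3 → the inspectee's minimax is 3.
They coincide at (A, s3), so the value is 3.

3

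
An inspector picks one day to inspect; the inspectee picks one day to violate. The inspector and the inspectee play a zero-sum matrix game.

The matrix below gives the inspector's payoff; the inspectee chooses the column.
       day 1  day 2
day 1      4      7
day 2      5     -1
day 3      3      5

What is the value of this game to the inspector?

Row day 3 is strictly dominated by row day 1, so the inspector never plays it.
The remaining 2×2 game on (day 1, day 2) × (day 1, day 2) has no saddle point. Let the inspector play day 1 with probability p; indifference gives 4p + 5(1−p) = 7p − (1−p), so p = 2/3.
Similarly the inspectee's optimal q on day 1 is 8/9, and the value is 4·(8/9) + (7)·(1/9) = 13/3.

13/3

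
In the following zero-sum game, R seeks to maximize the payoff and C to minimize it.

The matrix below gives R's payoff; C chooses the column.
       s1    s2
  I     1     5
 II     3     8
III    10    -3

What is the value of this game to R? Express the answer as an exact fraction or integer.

Row I is strictly dominated by row II, so R never plays it.
The remaining 2×2 game on (II, III) × (s1, s2) has no saddle point. Let R play II with probability p; indifference gives 3p + 10(1−p) = 8p − 3(1−p), so p = 13/18.
Similarly C's optimal q on s1 is 11/18, and the value is 3·(11/18) + (8)·(7/18) = 89/18.

89/18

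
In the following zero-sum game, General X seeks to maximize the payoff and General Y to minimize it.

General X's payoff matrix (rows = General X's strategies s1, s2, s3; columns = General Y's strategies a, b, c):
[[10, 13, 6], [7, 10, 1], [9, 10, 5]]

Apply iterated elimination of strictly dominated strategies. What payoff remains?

6

Column b is strictly dominated by a for General Y (10<13, 7<10, 9<10); eliminate b.
Row s2 is strictly dominated by row s1 (10>7, 6>1); eliminate s2.
Row s3 is strictly dominated by row s1 (10>9, 6>5); eliminate s3.
Column a is strictly dominated by c for General Y (6<10); eliminate a.
Only (s1, c) remains, with payoff 6.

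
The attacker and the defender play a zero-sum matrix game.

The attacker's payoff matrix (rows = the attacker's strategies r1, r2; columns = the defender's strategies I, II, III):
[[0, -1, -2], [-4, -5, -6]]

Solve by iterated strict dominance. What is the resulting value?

Column II is strictly dominated by III for the defender (-2<-1, -6<-5); eliminate II.
Row r2 is strictly dominated by row r1 (0>-4, -2>-6); eliminate r2.
Column I is strictly dominated by III for the defender (-2<0); eliminate I.
Only (r1, III) remains, with payoff -2.

-2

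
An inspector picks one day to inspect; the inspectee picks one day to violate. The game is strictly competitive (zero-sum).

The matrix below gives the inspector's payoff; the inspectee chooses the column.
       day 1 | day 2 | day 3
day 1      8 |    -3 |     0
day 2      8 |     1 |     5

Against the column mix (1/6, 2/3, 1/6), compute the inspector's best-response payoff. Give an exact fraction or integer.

17/6

day 1: (8)·(1/6) + (-3)·(2/3) + (0)·(1/6) = -2/3.
day 2: (8)·(1/6) + (1)·(2/3) + (5)·(1/6) = 17/6.
The best pure response is day 2 with expected payoff 17/6.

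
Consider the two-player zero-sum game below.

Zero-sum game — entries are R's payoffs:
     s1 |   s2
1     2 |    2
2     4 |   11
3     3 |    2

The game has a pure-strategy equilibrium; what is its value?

Row minima: 2, 4, 2 → R's maximin is 4.
Column maxima: 4, 11 → C's minimax is 4.
They coincide at (2, s1), so the value is 4.

4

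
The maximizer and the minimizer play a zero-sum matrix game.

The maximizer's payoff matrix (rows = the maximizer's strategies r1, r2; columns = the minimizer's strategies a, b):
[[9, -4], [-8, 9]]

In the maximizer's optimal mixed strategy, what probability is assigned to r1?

17/30

Row minima are -4 and -8, so the maximizer's maximin is -4; column maxima are 9 and 9, so the minimizer's minimax is 9. These differ, so the equilibrium is in mixed strategies.
Let the maximizer play r1 with probability p. The minimizer is indifferent when 9p − 8(1−p) = −4p + 9(1−p), giving p = 17/30.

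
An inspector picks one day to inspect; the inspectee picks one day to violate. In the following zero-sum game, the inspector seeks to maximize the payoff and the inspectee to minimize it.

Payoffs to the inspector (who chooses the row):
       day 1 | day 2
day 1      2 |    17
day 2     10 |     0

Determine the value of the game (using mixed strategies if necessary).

Row minima are 2 and 0, so the inspector's maximin is 2; column maxima are 10 and 17, so the inspectee's minimax is 10. These differ, so the equilibrium is in mixed strategies.
Let the inspector play day 1 with probability p. The inspectee is indifferent when 2p + 10(1−p) = 17p, giving p = 2/5.
Let the inspectee play day 1 with probability q. The inspector is indifferent when 2q + 17(1−q) = 10q, giving q = 17/25.
The value is 2·(17/25) + (17)·(8/25) = 34/5.

34/5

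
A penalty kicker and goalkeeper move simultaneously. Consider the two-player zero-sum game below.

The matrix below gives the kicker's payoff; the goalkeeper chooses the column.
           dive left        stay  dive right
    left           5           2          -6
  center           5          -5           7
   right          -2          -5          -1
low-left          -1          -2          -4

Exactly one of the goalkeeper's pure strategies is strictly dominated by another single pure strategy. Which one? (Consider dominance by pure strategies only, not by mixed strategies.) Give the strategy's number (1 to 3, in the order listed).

The goalkeeper prefers columns that give the kicker less. Compare dive left with stay: 2 < 5, -5 < 5, -5 < -2, -2 < -1.
So stay strictly dominates dive left for the goalkeeper; dive left is strictly dominated.

1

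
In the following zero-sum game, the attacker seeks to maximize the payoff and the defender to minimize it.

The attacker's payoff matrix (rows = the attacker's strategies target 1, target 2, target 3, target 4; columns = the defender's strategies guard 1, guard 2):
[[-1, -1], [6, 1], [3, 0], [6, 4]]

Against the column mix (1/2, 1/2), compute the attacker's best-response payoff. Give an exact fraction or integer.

target 1: (-1)·(1/2) + (-1)·(1/2) = -1.
target 2: (6)·(1/2) + (1)·(1/2) = 7/2.
target 3: (3)·(1/2) + (0)·(1/2) = 3/2.
target 4: (6)·(1/2) + (4)·(1/2) = 5.
The best pure response is target 4 with expected payoff 5.

5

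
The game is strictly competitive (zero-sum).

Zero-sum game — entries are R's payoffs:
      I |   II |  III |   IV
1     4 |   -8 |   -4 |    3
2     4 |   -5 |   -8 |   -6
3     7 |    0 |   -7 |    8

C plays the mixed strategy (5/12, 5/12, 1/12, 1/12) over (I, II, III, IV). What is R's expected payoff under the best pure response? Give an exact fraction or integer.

1: (4)·(5/12) + (-8)·(5/12) + (-4)·(1/12) + (3)·(1/12) = -7/4.
2: (4)·(5/12) + (-5)·(5/12) + (-8)·(1/12) + (-6)·(1/12) = -19/12.
3: (7)·(5/12) + (0)·(5/12) + (-7)·(1/12) + (8)·(1/12) = 3.
The best pure response is 3 with expected payoff 3.

3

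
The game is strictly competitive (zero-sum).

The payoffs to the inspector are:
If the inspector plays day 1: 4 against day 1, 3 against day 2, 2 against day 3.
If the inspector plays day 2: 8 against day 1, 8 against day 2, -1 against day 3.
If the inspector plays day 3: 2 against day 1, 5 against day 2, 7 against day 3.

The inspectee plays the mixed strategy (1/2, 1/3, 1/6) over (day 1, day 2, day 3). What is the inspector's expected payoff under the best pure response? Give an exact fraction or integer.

13/2

day 1: (4)·(1/2) + (3)·(1/3) + (2)·(1/6) = 10/3.
day 2: (8)·(1/2) + (8)·(1/3) + (-1)·(1/6) = 13/2.
day 3: (2)·(1/2) + (5)·(1/3) + (7)·(1/6) = 23/6.
The best pure response is day 2 with expected payoff 13/2.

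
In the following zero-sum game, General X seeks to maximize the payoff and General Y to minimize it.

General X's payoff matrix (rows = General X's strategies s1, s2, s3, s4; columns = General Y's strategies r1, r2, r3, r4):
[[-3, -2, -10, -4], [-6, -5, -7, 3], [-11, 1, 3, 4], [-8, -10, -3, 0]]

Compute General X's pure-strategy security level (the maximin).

-7

The worst-case payoff for each row is s1: -10, s2: -7, s3: -11, s4: -10.
The best of these is -7.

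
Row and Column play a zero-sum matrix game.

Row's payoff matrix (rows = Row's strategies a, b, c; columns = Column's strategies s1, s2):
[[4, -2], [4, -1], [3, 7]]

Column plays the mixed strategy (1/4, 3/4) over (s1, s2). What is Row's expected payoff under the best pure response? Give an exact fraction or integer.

a: (4)·(1/4) + (-2)·(3/4) = -1/2.
b: (4)·(1/4) + (-1)·(3/4) = 1/4.
c: (3)·(1/4) + (7)·(3/4) = 6.
The best pure response is c with expected payoff 6.

6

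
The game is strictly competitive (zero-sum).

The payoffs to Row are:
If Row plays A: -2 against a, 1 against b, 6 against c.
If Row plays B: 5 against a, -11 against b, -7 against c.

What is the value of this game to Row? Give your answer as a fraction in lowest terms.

Column c is strictly dominated by b for Column (it gives Row more in every row).
The remaining 2×2 game on (A, B) × (a, b) has no saddle point. Let Row play A with probability p; indifference gives −2p + 5(1−p) = p − 11(1−p), so p = 16/19.
Similarly Column's optimal q on a is 12/19, and the value is -2·(12/19) + (1)·(7/19) = -17/19.

-17/19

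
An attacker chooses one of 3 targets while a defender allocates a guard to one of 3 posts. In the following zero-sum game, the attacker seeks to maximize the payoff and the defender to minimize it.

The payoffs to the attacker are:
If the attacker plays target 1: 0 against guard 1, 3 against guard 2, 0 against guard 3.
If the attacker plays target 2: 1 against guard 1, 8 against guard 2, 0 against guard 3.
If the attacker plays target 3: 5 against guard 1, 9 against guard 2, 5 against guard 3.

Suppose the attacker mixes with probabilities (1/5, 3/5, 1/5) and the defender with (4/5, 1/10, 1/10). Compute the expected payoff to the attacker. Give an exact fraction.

21/10

Against (4/5, 1/10, 1/10), each row's expected payoff is target 1: 3/10; target 2: 8/5; target 3: 27/5.
Taking the (1/5, 3/5, 1/5)-weighted average: (1/5)·(3/10) + (3/5)·(8/5) + (1/5)·(27/5) = 21/10.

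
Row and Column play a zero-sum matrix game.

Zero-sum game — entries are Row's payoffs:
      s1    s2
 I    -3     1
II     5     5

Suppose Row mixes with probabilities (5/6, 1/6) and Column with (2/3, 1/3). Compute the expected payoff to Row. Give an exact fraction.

-5/9

Against (2/3, 1/3), each row's expected payoff is I: -5/3; II: 5.
Taking the (5/6, 1/6)-weighted average: (5/6)·(-5/3) + (1/6)·(5) = -5/9.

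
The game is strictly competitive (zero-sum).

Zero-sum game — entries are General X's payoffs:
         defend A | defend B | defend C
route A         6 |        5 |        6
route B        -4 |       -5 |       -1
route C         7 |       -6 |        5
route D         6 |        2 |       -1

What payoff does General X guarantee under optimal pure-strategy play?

Row minima: 5, -5, -6, -1 → General X's maximin is 5.
Column maxima: 7, 5, 6 → General Y's minimax is 5.
They coincide at (route A, defend B), so the value is 5.

5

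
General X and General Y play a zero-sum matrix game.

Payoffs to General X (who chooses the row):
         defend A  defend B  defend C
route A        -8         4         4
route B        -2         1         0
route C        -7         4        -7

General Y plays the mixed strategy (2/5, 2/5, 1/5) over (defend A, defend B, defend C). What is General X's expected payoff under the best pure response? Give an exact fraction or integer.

route A: (-8)·(2/5) + (4)·(2/5) + (4)·(1/5) = -4/5.
route B: (-2)·(2/5) + (1)·(2/5) + (0)·(1/5) = -2/5.
route C: (-7)·(2/5) + (4)·(2/5) + (-7)·(1/5) = -13/5.
The best pure response is route B with expected payoff -2/5.

-2/5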